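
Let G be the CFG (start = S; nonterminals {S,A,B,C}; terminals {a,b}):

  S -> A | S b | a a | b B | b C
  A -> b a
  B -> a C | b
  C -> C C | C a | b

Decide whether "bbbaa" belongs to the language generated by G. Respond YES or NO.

Convert to CNF:
  S -> S T0 | T0 B | T0 C | T0 T1 | T1 T1
  A -> T0 T1
  B -> T1 C | b
  C -> C C | C T1 | b
  T0 -> b
  T1 -> a

CYK table (by increasing span):
  [0..0]={B,C,T0}  "b"  orig:{B,C}
  [1..1]={B,C,T0}  "b"  orig:{B,C}
  [2..2]={B,C,T0}  "b"  orig:{B,C}
  [3..3]={T1}  "a"  orig:{}
  [4..4]={T1}  "a"  orig:{}
  [0..1]={C,S}  "bb"
  [1..2]={C,S}  "bb"
  [2..3]={A,C,S}  "ba"
  [3..4]={S}  "aa"
  [0..2]={C,S}  "bbb"
  [1..3]={C,S}  "bba"
  [2..4]={C}  "baa"
  [0..3]={C,S}  "bbba"
  [1..4]={C,S}  "bbaa"
  [0..4]={C,S}  "bbbaa"

S ∈ T[0,4] ⇒ YES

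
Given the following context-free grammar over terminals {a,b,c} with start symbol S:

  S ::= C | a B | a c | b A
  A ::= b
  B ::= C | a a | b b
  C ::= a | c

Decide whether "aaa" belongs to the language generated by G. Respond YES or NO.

Convert to CNF:
  S -> T0 B | T0 T2 | T1 A | a | c
  A -> b
  B -> T0 T0 | T1 T1 | a | c
  C -> a | c
  T0 -> a
  T1 -> b
  T2 -> c

Fill CYK table bottom-up:
  [0..0]={B,C,S,T0}  "a"  orig:{B,C,S}
  [1..1]={B,C,S,T0}  "a"  orig:{B,C,S}
  [2..2]={B,C,S,T0}  "a"  orig:{B,C,S}
  [0..1]={B,S}  "aa"
  [1..2]={B,S}  "aa"
  [0..2]={S}  "aaa"

S ∈ T[0,2] ⇒ YES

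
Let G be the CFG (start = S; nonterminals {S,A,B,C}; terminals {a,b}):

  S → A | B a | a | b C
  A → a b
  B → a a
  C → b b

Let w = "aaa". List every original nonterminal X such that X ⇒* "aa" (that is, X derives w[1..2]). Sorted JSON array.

Convert to CNF:
  S -> B T0 | T0 T1 | T1 C | a
  A -> T0 T1
  B -> T0 T0
  C -> T1 T1
  T0 -> a
  T1 -> b

Fill CYK table bottom-up (cells [i..j] with 1 ≤ i ≤ j ≤ 2 only):
  T[1,1] 'a' = {S,T0}  orig:{S}
  T[2,2] 'a' = {S,T0}  orig:{S}
  T[1,2] 'aa' = {B}

Original NTs in T[1,2] deriving "aa": ["B"]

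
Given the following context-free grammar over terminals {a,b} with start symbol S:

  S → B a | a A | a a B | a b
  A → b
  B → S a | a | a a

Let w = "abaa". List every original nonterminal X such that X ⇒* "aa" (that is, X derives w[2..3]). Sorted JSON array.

Convert to CNF:
  S -> B T0 | T0 A | T0 T1 | T0 X2
  A -> b
  B -> S T0 | T0 T0 | a
  T0 -> a
  T1 -> b
  X2 -> T0 B

CYK fill (cells [i..j] with 2 ≤ i ≤ j ≤ 3 only):
  T[2,2] 'a' = {B,T0}  orig:{B}
  T[3,3] 'a' = {B,T0}  orig:{B}
  T[2,3] 'aa' = {B,S,X2}  orig:{B,S}

Original NTs in T[2,3] deriving "aa": ["B", "S"]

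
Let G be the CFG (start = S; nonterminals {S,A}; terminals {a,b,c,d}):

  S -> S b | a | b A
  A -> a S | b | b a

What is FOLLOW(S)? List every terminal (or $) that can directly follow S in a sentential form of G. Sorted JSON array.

FIRST iteration:
pass 1:
  A via A→a S: +{a}
  A via A→b: +{b}
  S via S→a: +{a}
  S via S→b A: +{b}
  FIRST(S)={a,b}  FIRST(A)={a,b}
pass 2: — fixpoint
  FIRST(S)={a,b}  FIRST(A)={a,b}

FOLLOW sets:
initialize: $ ∈ FOLLOW(S)
pass 1:
  S→S b: FOLLOW(S) ⊇ FIRST(b) = {b}; new: +{b}
  S→b A: FOLLOW(A) ⊇ FOLLOW(S) ⊇ {$,b}; new: +{$,b}
  S: {$,b}  A: {$,b}
pass 2: — fixpoint
  S: {$,b}  A: {$,b}

FOLLOW(S) = ["$", "b"]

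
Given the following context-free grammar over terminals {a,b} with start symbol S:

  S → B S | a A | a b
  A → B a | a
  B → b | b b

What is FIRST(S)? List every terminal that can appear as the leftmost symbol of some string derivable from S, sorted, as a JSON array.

FIRST iteration:
iter 1:
  A via A→a: +{a}
  B via B→b: +{b}
  S via S→B S: +{b}
  S via S→a A: +{a}
  FIRST[S]={a,b}  FIRST[A]={a}  FIRST[B]={b}
iter 2:
  A via A→B a: +{b}
  FIRST[S]={a,b}  FIRST[A]={a,b}  FIRST[B]={b}
iter 3: done
  FIRST[S]={a,b}  FIRST[A]={a,b}  FIRST[B]={b}

FIRST(S) = ["a", "b"]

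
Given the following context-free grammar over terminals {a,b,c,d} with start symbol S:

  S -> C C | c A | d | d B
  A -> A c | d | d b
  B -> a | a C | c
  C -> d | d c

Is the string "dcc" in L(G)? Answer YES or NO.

CNF form of G:
  S -> C C | T0 A | T1 B | d
  A -> A T0 | T1 T2 | d
  B -> T3 C | a | c
  C -> T1 T0 | d
  T0 -> c
  T1 -> d
  T2 -> b
  T3 -> a

CYK table (by increasing span):
  [0..0]={A,C,S,T1}  "d"  orig:{A,C,S}
  [1..1]={B,T0}  "c"  orig:{B}
  [2..2]={B,T0}  "c"  orig:{B}
  [0..1]={A,C,S}  "dc"
  [1..2]=∅  "cc"
  [0..2]={A}  "dcc"

S ∉ T[0,2] ⇒ NO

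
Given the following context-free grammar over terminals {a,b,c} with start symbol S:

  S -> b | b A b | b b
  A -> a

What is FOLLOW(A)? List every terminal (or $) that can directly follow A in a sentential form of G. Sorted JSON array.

Compute FIRST by fixpoint:
pass 1:
  A via A→a: +{a}
  S via S→b: +{b}
  FIRST[S]={b}  FIRST[A]={a}
pass 2: — fixpoint
  FIRST[S]={b}  FIRST[A]={a}

Compute FOLLOW by fixpoint:
seed FOLLOW(S) with $
[1]
  S→b A b: FOLLOW(A) ⊇ FIRST(b) = {b}; new: +{b}
  S: {$}  A: {b}
[2] (stable)
  S: {$}  A: {b}

FOLLOW(A) = ["b"]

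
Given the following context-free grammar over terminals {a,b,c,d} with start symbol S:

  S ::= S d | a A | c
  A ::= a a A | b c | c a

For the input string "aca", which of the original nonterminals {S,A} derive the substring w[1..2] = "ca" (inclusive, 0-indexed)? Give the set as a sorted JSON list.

Convert to CNF:
  S -> S T3 | T0 A | c
  A -> T0 X4 | T1 T2 | T2 T0
  T0 -> a
  T1 -> b
  T2 -> c
  T3 -> d
  X4 -> T0 A

Fill CYK table bottom-up — only the sub-triangle for w[1..2]:
  [1..1]={S,T2}  "c"  orig:{S}
  [2..2]={T0}  "a"  orig:{}
  [1..2]={A}  "ca"

Original NTs in T[1,2] deriving "ca": ["A"]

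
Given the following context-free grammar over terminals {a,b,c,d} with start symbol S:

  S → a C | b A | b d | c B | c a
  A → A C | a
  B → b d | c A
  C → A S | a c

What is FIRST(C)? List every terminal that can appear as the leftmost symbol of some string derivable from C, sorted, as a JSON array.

FIRST iteration:
pass 1:
  A via A→a: +{a}
  B via B→b d: +{b}
  B via B→c A: +{c}
  C via C→A S: +{a}
  S via S→a C: +{a}
  S via S→b A: +{b}
  S via S→c B: +{c}
  FIRST(S)={a,b,c}  FIRST(A)={a}  FIRST(B)={b,c}  FIRST(C)={a}
pass 2: (stable)
  FIRST(S)={a,b,c}  FIRST(A)={a}  FIRST(B)={b,c}  FIRST(C)={a}

FIRST(C) = ["a"]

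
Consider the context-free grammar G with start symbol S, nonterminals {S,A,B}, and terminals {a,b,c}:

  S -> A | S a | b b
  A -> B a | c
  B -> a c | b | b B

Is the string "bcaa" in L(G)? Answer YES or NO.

Convert to CNF:
  S -> B T0 | S T0 | T2 T2 | c
  A -> B T0 | c
  B -> T0 T1 | T2 B | b
  T0 -> a
  T1 -> c
  T2 -> b

CYK fill:
  T[0,0] 'b' = {B,T2}  orig:{B}
  T[1,1] 'c' = {A,S,T1}  orig:{A,S}
  T[2,2] 'a' = {T0}  orig:{}
  T[3,3] 'a' = {T0}  orig:{}
  T[0,1] 'bc' = ∅
  T[1,2] 'ca' = {S}
  T[2,3] 'aa' = ∅
  T[0,2] 'bca' = ∅
  T[1,3] 'caa' = {S}
  T[0,3] 'bcaa' = ∅

S ∉ T[0,3] ⇒ NO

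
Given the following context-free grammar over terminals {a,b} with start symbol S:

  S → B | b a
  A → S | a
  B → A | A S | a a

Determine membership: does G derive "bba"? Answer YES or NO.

Convert to CNF:
  S -> A S | T0 T0 | T1 T0 | a
  A -> A S | T0 T0 | T1 T0 | a
  B -> A S | T0 T0 | T1 T0 | a
  T0 -> a
  T1 -> b

CYK table (by increasing span):
  T[0,0] 'b' = {T1}  orig:{}
  T[1,1] 'b' = {T1}  orig:{}
  T[2,2] 'a' = {A,B,S,T0}  orig:{A,B,S}
  T[0,1] 'bb' = ∅
  T[1,2] 'ba' = {A,B,S}
  T[0,2] 'bba' = ∅

S ∉ T[0,2] ⇒ NO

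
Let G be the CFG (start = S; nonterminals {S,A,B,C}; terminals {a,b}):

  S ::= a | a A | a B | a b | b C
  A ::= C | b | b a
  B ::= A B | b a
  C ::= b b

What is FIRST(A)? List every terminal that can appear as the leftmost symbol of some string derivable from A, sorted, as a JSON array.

Compute FIRST by fixpoint:
iter 1:
  A via A→b: +{b}
  B via B→A B: +{b}
  C via C→b b: +{b}
  S via S→a: +{a}
  S via S→b C: +{b}
  FIRST[S]={a,b}  FIRST[A]={b}  FIRST[B]={b}  FIRST[C]={b}
iter 2: — fixpoint
  FIRST[S]={a,b}  FIRST[A]={b}  FIRST[B]={b}  FIRST[C]={b}

FIRST(A) = ["b"]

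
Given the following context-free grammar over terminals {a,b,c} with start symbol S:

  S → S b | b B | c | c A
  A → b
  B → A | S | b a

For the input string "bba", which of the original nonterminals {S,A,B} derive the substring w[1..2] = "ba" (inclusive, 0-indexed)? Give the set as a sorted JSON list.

Convert to CNF:
  S -> S T0 | T0 B | T2 A | c
  A -> b
  B -> S T0 | T0 B | T0 T1 | T2 A | b | c
  T0 -> b
  T1 -> a
  T2 -> c

CYK table (by increasing span) (cells [i..j] with 1 ≤ i ≤ j ≤ 2 only):
  [1..1]={A,B,T0}  "b"  orig:{A,B}
  [2..2]={T1}  "a"  orig:{}
  [1..2]={B}  "ba"

Original NTs in T[1,2] deriving "ba": ["B"]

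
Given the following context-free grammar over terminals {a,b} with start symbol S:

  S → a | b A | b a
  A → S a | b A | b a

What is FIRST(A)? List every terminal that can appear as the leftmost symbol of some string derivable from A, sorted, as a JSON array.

FIRST sets, iterate to fixpoint:
pass 1:
  A via A→b A: +{b}
  S via S→a: +{a}
  S via S→b A: +{b}
  FIRST(S)={a,b}  FIRST(A)={b}
pass 2:
  A via A→S a: +{a}
  FIRST(S)={a,b}  FIRST(A)={a,b}
pass 3: — fixpoint
  FIRST(S)={a,b}  FIRST(A)={a,b}

FIRST(A) = ["a", "b"]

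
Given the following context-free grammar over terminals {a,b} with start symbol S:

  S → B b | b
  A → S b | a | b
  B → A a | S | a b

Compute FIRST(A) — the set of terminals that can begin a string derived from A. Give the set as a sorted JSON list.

Compute FIRST by fixpoint:
round 1:
  A via A→a: +{a}
  A via A→b: +{b}
  B via B→A a: +{a,b}
  S via S→B b: +{a,b}
  S: {a,b}  A: {a,b}  B: {a,b}
round 2: — fixpoint
  S: {a,b}  A: {a,b}  B: {a,b}

FIRST(A) = ["a", "b"]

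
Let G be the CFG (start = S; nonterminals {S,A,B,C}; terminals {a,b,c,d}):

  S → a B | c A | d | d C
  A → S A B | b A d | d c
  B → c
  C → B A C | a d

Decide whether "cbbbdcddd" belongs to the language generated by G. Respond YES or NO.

CNF form of G:
  S -> T1 C | T2 A | T3 B | d
  A -> S X4 | T0 X5 | T1 T2
  B -> c
  C -> B X6 | T3 T1
  T0 -> b
  T1 -> d
  T2 -> c
  T3 -> a
  X4 -> A B
  X5 -> A T1
  X6 -> A C

CYK table (by increasing span):
  cell(0,0) c: {B,T2}  orig:{B}
  cell(1,1) b: {T0}  orig:{}
  cell(2,2) b: {T0}  orig:{}
  cell(3,3) b: {T0}  orig:{}
  cell(4,4) d: {S,T1}  orig:{S}
  cell(5,5) c: {B,T2}  orig:{B}
  cell(6,6) d: {S,T1}  orig:{S}
  cell(7,7) d: {S,T1}  orig:{S}
  cell(8,8) d: {S,T1}  orig:{S}
  cell(0,1) cb: ∅
  cell(1,2) bb: ∅
  cell(2,3) bb: ∅
  cell(3,4) bd: ∅
  cell(4,5) dc: {A}
  cell(5,6) cd: ∅
  cell(6,7) dd: ∅
  cell(7,8) dd: ∅
  cell(0,2) cbb: ∅
  cell(1,3) bbb: ∅
  cell(2,4) bbd: ∅
  cell(3,5) bdc: ∅
  cell(4,6) dcd: {X5}  orig:{}
  cell(5,7) cdd: ∅
  cell(6,8) ddd: ∅
  cell(0,3) cbbb: ∅
  cell(1,4) bbbd: ∅
  cell(2,5) bbdc: ∅
  cell(3,6) bdcd: {A}
  cell(4,7) dcdd: ∅
  cell(5,8) cddd: ∅
  cell(0,4) cbbbd: ∅
  cell(1,5) bbbdc: ∅
  cell(2,6) bbdcd: ∅
  cell(3,7) bdcdd: {X5}  orig:{}
  cell(4,8) dcddd: ∅
  cell(0,5) cbbbdc: ∅
  cell(1,6) bbbdcd: ∅
  cell(2,7) bbdcdd: {A}
  cell(3,8) bdcddd: ∅
  cell(0,6) cbbbdcd: ∅
  cell(1,7) bbbdcdd: ∅
  cell(2,8) bbdcddd: {X5}  orig:{}
  cell(0,7) cbbbdcdd: ∅
  cell(1,8) bbbdcddd: {A}
  cell(0,8) cbbbdcddd: {S}

S ∈ T[0,8] ⇒ YES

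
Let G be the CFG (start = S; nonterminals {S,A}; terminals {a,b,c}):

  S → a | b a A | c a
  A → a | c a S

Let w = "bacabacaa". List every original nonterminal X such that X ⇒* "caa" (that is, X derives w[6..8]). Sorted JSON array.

CNF form of G:
  S -> T0 T1 | T2 X4 | a
  A -> T0 X3 | a
  T0 -> c
  T1 -> a
  T2 -> b
  X3 -> T1 S
  X4 -> T1 A

Fill CYK table bottom-up — only the sub-triangle for w[6..8]:
  [6..6]={T0}  "c"  orig:{}
  [7..7]={A,S,T1}  "a"  orig:{A,S}
  [8..8]={A,S,T1}  "a"  orig:{A,S}
  [6..7]={S}  "ca"
  [7..8]={X3,X4}  "aa"  orig:{}
  [6..8]={A}  "caa"

Original NTs in T[6,8] deriving "caa": ["A"]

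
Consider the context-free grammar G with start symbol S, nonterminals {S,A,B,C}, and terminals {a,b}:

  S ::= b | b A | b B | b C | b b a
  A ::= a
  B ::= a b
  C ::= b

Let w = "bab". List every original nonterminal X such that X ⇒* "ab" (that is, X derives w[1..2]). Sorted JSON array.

Convert to CNF:
  S -> T1 A | T1 B | T1 C | T1 X2 | b
  A -> a
  B -> T0 T1
  C -> b
  T0 -> a
  T1 -> b
  X2 -> T1 T0

CYK fill — only the sub-triangle for w[1..2]:
  cell(1,1) a: {A,T0}  orig:{A}
  cell(2,2) b: {C,S,T1}  orig:{C,S}
  cell(1,2) ab: {B}

Original NTs in T[1,2] deriving "ab": ["B"]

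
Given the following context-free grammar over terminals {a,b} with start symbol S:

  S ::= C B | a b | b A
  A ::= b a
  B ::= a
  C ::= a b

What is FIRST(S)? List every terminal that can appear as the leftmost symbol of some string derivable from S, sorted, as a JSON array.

FIRST iteration:
round 1:
  A via A→b a: +{b}
  B via B→a: +{a}
  C via C→a b: +{a}
  S via S→C B: +{a}
  S via S→b A: +{b}
  S: {a,b}  A: {b}  B: {a}  C: {a}
round 2: done
  S: {a,b}  A: {b}  B: {a}  C: {a}

FIRST(S) = ["a", "b"]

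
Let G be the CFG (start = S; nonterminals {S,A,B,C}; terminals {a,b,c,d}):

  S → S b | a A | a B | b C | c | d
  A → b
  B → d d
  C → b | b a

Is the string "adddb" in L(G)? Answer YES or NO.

Convert to CNF:
  S -> S T1 | T1 C | T2 A | T2 B | c | d
  A -> b
  B -> T0 T0
  C -> T1 T2 | b
  T0 -> d
  T1 -> b
  T2 -> a

CYK fill:
  T[0,0] 'a' = {T2}  orig:{}
  T[1,1] 'd' = {S,T0}  orig:{S}
  T[2,2] 'd' = {S,T0}  orig:{S}
  T[3,3] 'd' = {S,T0}  orig:{S}
  T[4,4] 'b' = {A,C,T1}  orig:{A,C}
  T[0,1] 'ad' = ∅
  T[1,2] 'dd' = {B}
  T[2,3] 'dd' = {B}
  T[3,4] 'db' = {S}
  T[0,2] 'add' = {S}
  T[1,3] 'ddd' = ∅
  T[2,4] 'ddb' = ∅
  T[0,3] 'addd' = ∅
  T[1,4] 'dddb' = ∅
  T[0,4] 'adddb' = ∅

S ∉ T[0,4] ⇒ NO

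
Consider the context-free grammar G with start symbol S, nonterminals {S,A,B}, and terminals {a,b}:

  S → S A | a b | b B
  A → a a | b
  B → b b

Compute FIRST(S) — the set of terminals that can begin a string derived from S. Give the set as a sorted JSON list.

FIRST sets, iterate to fixpoint:
[1]
  A via A→a a: +{a}
  A via A→b: +{b}
  B via B→b b: +{b}
  S via S→a b: +{a}
  S via S→b B: +{b}
  S: {a,b}  A: {a,b}  B: {b}
[2] done
  S: {a,b}  A: {a,b}  B: {b}

FIRST(S) = ["a", "b"]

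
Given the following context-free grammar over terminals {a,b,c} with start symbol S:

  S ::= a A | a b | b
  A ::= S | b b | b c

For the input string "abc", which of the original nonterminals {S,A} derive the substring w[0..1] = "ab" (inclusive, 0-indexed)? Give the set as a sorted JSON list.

CNF form of G:
  S -> T0 A | T0 T1 | b
  A -> T0 A | T0 T1 | T1 T1 | T1 T2 | b
  T0 -> a
  T1 -> b
  T2 -> c

CYK fill — only the sub-triangle for w[0..1]:
  cell(0,0) a: {T0}  orig:{}
  cell(1,1) b: {A,S,T1}  orig:{A,S}
  cell(0,1) ab: {A,S}

Original NTs in T[0,1] deriving "ab": ["A", "S"]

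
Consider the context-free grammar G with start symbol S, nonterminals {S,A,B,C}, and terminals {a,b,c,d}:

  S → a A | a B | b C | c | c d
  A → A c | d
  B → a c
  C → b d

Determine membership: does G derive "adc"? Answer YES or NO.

CNF form of G:
  S -> T0 T3 | T1 A | T1 B | T2 C | c
  A -> A T0 | d
  B -> T1 T0
  C -> T2 T3
  T0 -> c
  T1 -> a
  T2 -> b
  T3 -> d

CYK fill:
  [0..0]={T1}  "a"  orig:{}
  [1..1]={A,T3}  "d"  orig:{A}
  [2..2]={S,T0}  "c"  orig:{S}
  [0..1]={S}  "ad"
  [1..2]={A}  "dc"
  [0..2]={S}  "adc"

S ∈ T[0,2] ⇒ YES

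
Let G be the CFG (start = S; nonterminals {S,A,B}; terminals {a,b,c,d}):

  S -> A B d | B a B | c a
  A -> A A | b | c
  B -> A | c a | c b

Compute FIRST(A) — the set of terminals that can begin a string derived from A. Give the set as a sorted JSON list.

FIRST iteration:
iter 1:
  A via A→b: +{b}
  A via A→c: +{c}
  B via B→A: +{b,c}
  S via S→A B d: +{b,c}
  FIRST(S)={b,c}  FIRST(A)={b,c}  FIRST(B)={b,c}
iter 2: (no change)
  FIRST(S)={b,c}  FIRST(A)={b,c}  FIRST(B)={b,c}

FIRST(A) = ["b", "c"]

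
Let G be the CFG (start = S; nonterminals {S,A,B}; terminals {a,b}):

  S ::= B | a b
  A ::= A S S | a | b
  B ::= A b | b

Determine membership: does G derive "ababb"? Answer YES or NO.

CNF form of G:
  S -> A T0 | T1 T0 | b
  A -> A X2 | a | b
  B -> A T0 | b
  T0 -> b
  T1 -> a
  X2 -> S S

CYK table (by increasing span):
  [0..0]={A,T1}  "a"  orig:{A}
  [1..1]={A,B,S,T0}  "b"  orig:{A,B,S}
  [2..2]={A,T1}  "a"  orig:{A}
  [3..3]={A,B,S,T0}  "b"  orig:{A,B,S}
  [4..4]={A,B,S,T0}  "b"  orig:{A,B,S}
  [0..1]={B,S}  "ab"
  [1..2]=∅  "ba"
  [2..3]={B,S}  "ab"
  [3..4]={B,S,X2}  "bb"  orig:{B,S}
  [0..2]=∅  "aba"
  [1..3]={X2}  "bab"  orig:{}
  [2..4]={A,X2}  "abb"  orig:{A}
  [0..3]={A,X2}  "abab"  orig:{A}
  [1..4]={A}  "babb"
  [0..4]={B,S}  "ababb"

S ∈ T[0,4] ⇒ YES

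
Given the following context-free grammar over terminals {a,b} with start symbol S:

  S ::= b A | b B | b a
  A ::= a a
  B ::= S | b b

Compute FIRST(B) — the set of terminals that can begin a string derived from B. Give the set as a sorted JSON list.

Compute FIRST by fixpoint:
round 1:
  A via A→a a: +{a}
  B via B→b b: +{b}
  S via S→b A: +{b}
  FIRST(S)={b}  FIRST(A)={a}  FIRST(B)={b}
round 2: done
  FIRST(S)={b}  FIRST(A)={a}  FIRST(B)={b}

FIRST(B) = ["b"]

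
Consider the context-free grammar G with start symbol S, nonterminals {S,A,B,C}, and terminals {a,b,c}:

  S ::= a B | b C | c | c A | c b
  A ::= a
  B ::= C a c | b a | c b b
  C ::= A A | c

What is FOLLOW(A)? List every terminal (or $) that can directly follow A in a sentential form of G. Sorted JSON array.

FIRST iteration:
pass 1:
  A via A→a: +{a}
  B via B→b a: +{b}
  B via B→c b b: +{c}
  C via C→A A: +{a}
  C via C→c: +{c}
  S via S→a B: +{a}
  S via S→b C: +{b}
  S via S→c: +{c}
  FIRST(S)={a,b,c}  FIRST(A)={a}  FIRST(B)={b,c}  FIRST(C)={a,c}
pass 2:
  B via B→C a c: +{a}
  FIRST(S)={a,b,c}  FIRST(A)={a}  FIRST(B)={a,b,c}  FIRST(C)={a,c}
pass 3: (stable)
  FIRST(S)={a,b,c}  FIRST(A)={a}  FIRST(B)={a,b,c}  FIRST(C)={a,c}

Compute FOLLOW by fixpoint:
FOLLOW(S) := {$}
iter 1:
  B→C a c: FOLLOW(C) ⊇ FIRST(a) = {a}; new: +{a}
  C→A A: FOLLOW(A) ⊇ FIRST(A) = {a}; new: +{a}
  S→a B: FOLLOW(B) ⊇ FOLLOW(S) ⊇ {$}; new: +{$}
  S→b C: FOLLOW(C) ⊇ FOLLOW(S) ⊇ {$}; new: +{$}
  S→c A: FOLLOW(A) ⊇ FOLLOW(S) ⊇ {$}; new: +{$}
  FOLLOW(S)={$}  FOLLOW(A)={$,a}  FOLLOW(B)={$}  FOLLOW(C)={$,a}
iter 2: — fixpoint
  FOLLOW(S)={$}  FOLLOW(A)={$,a}  FOLLOW(B)={$}  FOLLOW(C)={$,a}

FOLLOW(A) = ["$", "a"]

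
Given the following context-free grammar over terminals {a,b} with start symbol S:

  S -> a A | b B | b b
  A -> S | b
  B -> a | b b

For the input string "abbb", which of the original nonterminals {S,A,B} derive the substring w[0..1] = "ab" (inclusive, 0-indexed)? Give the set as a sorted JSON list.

Convert to CNF:
  S -> T0 A | T1 B | T1 T1
  A -> T0 A | T1 B | T1 T1 | b
  B -> T1 T1 | a
  T0 -> a
  T1 -> b

CYK table (by increasing span) — only the sub-triangle for w[0..1]:
  cell(0,0) a: {B,T0}  orig:{B}
  cell(1,1) b: {A,T1}  orig:{A}
  cell(0,1) ab: {A,S}

Original NTs in T[0,1] deriving "ab": ["A", "S"]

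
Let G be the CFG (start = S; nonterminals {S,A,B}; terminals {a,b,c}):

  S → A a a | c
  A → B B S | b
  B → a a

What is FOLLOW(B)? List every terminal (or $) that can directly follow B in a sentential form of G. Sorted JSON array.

FIRST iteration:
iter 1:
  A via A→b: +{b}
  B via B→a a: +{a}
  S via S→A a a: +{b}
  S via S→c: +{c}
  FIRST[S]={b,c}  FIRST[A]={b}  FIRST[B]={a}
iter 2:
  A via A→B B S: +{a}
  S via S→A a a: +{a}
  FIRST[S]={a,b,c}  FIRST[A]={a,b}  FIRST[B]={a}
iter 3: — fixpoint
  FIRST[S]={a,b,c}  FIRST[A]={a,b}  FIRST[B]={a}

FOLLOW iteration:
FOLLOW(S) := {$}
[1]
  A→B B S: FOLLOW(B) ⊇ FIRST(B) = {a}; new: +{a}
  A→B B S: FOLLOW(B) ⊇ FIRST(S) = {a,b,c}; new: +{b,c}
  S→A a a: FOLLOW(A) ⊇ FIRST(a) = {a}; new: +{a}
  FOLLOW[S]={$}  FOLLOW[A]={a}  FOLLOW[B]={a,b,c}
[2]
  A→B B S: FOLLOW(S) ⊇ FOLLOW(A) ⊇ {a}; new: +{a}
  FOLLOW[S]={$,a}  FOLLOW[A]={a}  FOLLOW[B]={a,b,c}
[3] — fixpoint
  FOLLOW[S]={$,a}  FOLLOW[A]={a}  FOLLOW[B]={a,b,c}

FOLLOW(B) = ["a", "b", "c"]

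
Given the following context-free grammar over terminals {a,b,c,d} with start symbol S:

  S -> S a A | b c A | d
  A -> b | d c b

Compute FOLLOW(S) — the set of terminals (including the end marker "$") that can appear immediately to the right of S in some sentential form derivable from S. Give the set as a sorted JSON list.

FIRST iteration:
pass 1:
  A via A→b: +{b}
  A via A→d c b: +{d}
  S via S→b c A: +{b}
  S via S→d: +{d}
  FIRST(S)={b,d}  FIRST(A)={b,d}
pass 2: (no change)
  FIRST(S)={b,d}  FIRST(A)={b,d}

FOLLOW iteration:
initialize: $ ∈ FOLLOW(S)
[1]
  S→S a A: FOLLOW(S) ⊇ FIRST(a) = {a}; new: +{a}
  S→S a A: FOLLOW(A) ⊇ FOLLOW(S) ⊇ {$,a}; new: +{$,a}
  FOLLOW[S]={$,a}  FOLLOW[A]={$,a}
[2] (no change)
  FOLLOW[S]={$,a}  FOLLOW[A]={$,a}

FOLLOW(S) = ["$", "a"]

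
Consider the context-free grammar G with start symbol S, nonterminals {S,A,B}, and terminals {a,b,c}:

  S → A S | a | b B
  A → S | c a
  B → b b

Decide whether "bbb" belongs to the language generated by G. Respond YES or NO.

CNF form of G:
  S -> A S | T0 B | a
  A -> A S | T0 B | T1 T2 | a
  B -> T0 T0
  T0 -> b
  T1 -> c
  T2 -> a

CYK table (by increasing span):
  [0..0]={T0}  "b"  orig:{}
  [1..1]={T0}  "b"  orig:{}
  [2..2]={T0}  "b"  orig:{}
  [0..1]={B}  "bb"
  [1..2]={B}  "bb"
  [0..2]={A,S}  "bbb"

S ∈ T[0,2] ⇒ YES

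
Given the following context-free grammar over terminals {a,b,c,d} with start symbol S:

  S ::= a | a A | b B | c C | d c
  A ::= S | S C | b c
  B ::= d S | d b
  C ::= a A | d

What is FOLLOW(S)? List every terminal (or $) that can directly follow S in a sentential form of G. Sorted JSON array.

FIRST iteration:
iter 1:
  A via A→b c: +{b}
  B via B→d S: +{d}
  C via C→a A: +{a}
  C via C→d: +{d}
  S via S→a: +{a}
  S via S→b B: +{b}
  S via S→c C: +{c}
  S via S→d c: +{d}
  S: {a,b,c,d}  A: {b}  B: {d}  C: {a,d}
iter 2:
  A via A→S: +{a,c,d}
  S: {a,b,c,d}  A: {a,b,c,d}  B: {d}  C: {a,d}
iter 3: (no change)
  S: {a,b,c,d}  A: {a,b,c,d}  B: {d}  C: {a,d}

FOLLOW iteration:
seed FOLLOW(S) with $
[1]
  A→S C: FOLLOW(S) ⊇ FIRST(C) = {a,d}; new: +{a,d}
  S→a A: FOLLOW(A) ⊇ FOLLOW(S) ⊇ {$,a,d}; new: +{$,a,d}
  S→b B: FOLLOW(B) ⊇ FOLLOW(S) ⊇ {$,a,d}; new: +{$,a,d}
  S→c C: FOLLOW(C) ⊇ FOLLOW(S) ⊇ {$,a,d}; new: +{$,a,d}
  S: {$,a,d}  A: {$,a,d}  B: {$,a,d}  C: {$,a,d}
[2] (stable)
  S: {$,a,d}  A: {$,a,d}  B: {$,a,d}  C: {$,a,d}

FOLLOW(S) = ["$", "a", "d"]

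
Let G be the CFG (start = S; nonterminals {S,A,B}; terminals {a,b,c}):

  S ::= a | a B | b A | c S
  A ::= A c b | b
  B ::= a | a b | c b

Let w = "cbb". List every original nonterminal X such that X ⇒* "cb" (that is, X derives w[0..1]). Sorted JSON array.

Convert to CNF:
  S -> T0 S | T1 A | T2 B | a
  A -> A X3 | b
  B -> T0 T1 | T2 T1 | a
  T0 -> c
  T1 -> b
  T2 -> a
  X3 -> T0 T1

CYK fill, restricted to cells inside w[0..1]:
  T[0,0] 'c' = {T0}  orig:{}
  T[1,1] 'b' = {A,T1}  orig:{A}
  T[0,1] 'cb' = {B,X3}  orig:{B}

Original NTs in T[0,1] deriving "cb": ["B"]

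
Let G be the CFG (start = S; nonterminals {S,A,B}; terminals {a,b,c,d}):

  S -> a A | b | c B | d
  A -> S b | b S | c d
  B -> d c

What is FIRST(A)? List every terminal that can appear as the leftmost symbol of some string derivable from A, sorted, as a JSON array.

FIRST sets, iterate to fixpoint:
iter 1:
  A via A→b S: +{b}
  A via A→c d: +{c}
  B via B→d c: +{d}
  S via S→a A: +{a}
  S via S→b: +{b}
  S via S→c B: +{c}
  S via S→d: +{d}
  S: {a,b,c,d}  A: {b,c}  B: {d}
iter 2:
  A via A→S b: +{a,d}
  S: {a,b,c,d}  A: {a,b,c,d}  B: {d}
iter 3: (no change)
  S: {a,b,c,d}  A: {a,b,c,d}  B: {d}

FIRST(A) = ["a", "b", "c", "d"]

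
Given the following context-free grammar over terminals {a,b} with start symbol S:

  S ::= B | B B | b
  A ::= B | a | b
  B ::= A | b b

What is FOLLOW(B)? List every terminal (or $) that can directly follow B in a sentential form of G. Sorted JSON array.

Compute FIRST by fixpoint:
round 1:
  A via A→a: +{a}
  A via A→b: +{b}
  B via B→A: +{a,b}
  S via S→B: +{a,b}
  S: {a,b}  A: {a,b}  B: {a,b}
round 2: done
  S: {a,b}  A: {a,b}  B: {a,b}

FOLLOW sets:
seed FOLLOW(S) with $
[1]
  S→B: FOLLOW(B) ⊇ FOLLOW(S) ⊇ {$}; new: +{$}
  S→B B: FOLLOW(B) ⊇ FIRST(B) = {a,b}; new: +{a,b}
  FOLLOW(S)={$}  FOLLOW(A)={}  FOLLOW(B)={$,a,b}
[2]
  B→A: FOLLOW(A) ⊇ FOLLOW(B) ⊇ {$,a,b}; new: +{$,a,b}
  FOLLOW(S)={$}  FOLLOW(A)={$,a,b}  FOLLOW(B)={$,a,b}
[3] (stable)
  FOLLOW(S)={$}  FOLLOW(A)={$,a,b}  FOLLOW(B)={$,a,b}

FOLLOW(B) = ["$", "a", "b"]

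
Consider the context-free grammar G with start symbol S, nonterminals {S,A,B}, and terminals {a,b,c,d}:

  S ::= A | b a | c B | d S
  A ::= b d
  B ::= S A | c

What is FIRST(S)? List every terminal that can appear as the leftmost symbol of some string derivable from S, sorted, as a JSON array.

FIRST sets, iterate to fixpoint:
pass 1:
  A via A→b d: +{b}
  B via B→c: +{c}
  S via S→A: +{b}
  S via S→c B: +{c}
  S via S→d S: +{d}
  FIRST[S]={b,c,d}  FIRST[A]={b}  FIRST[B]={c}
pass 2:
  B via B→S A: +{b,d}
  FIRST[S]={b,c,d}  FIRST[A]={b}  FIRST[B]={b,c,d}
pass 3: — fixpoint
  FIRST[S]={b,c,d}  FIRST[A]={b}  FIRST[B]={b,c,d}

FIRST(S) = ["b", "c", "d"]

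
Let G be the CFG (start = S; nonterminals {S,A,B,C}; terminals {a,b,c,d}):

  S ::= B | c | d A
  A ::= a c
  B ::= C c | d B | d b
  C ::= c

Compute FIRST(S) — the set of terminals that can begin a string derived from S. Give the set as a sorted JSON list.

FIRST sets, iterate to fixpoint:
iter 1:
  A via A→a c: +{a}
  B via B→d B: +{d}
  C via C→c: +{c}
  S via S→B: +{d}
  S via S→c: +{c}
  S: {c,d}  A: {a}  B: {d}  C: {c}
iter 2:
  B via B→C c: +{c}
  S: {c,d}  A: {a}  B: {c,d}  C: {c}
iter 3: — fixpoint
  S: {c,d}  A: {a}  B: {c,d}  C: {c}

FIRST(S) = ["c", "d"]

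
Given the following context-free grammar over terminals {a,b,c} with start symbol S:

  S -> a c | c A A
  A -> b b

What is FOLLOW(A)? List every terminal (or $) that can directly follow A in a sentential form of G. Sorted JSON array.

Compute FIRST by fixpoint:
[1]
  A via A→b b: +{b}
  S via S→a c: +{a}
  S via S→c A A: +{c}
  FIRST[S]={a,c}  FIRST[A]={b}
[2] done
  FIRST[S]={a,c}  FIRST[A]={b}

FOLLOW sets:
seed FOLLOW(S) with $
[1]
  S→c A A: FOLLOW(A) ⊇ FIRST(A) = {b}; new: +{b}
  S→c A A: FOLLOW(A) ⊇ FOLLOW(S) ⊇ {$}; new: +{$}
  FOLLOW(S)={$}  FOLLOW(A)={$,b}
[2] (no change)
  FOLLOW(S)={$}  FOLLOW(A)={$,b}

FOLLOW(A) = ["$", "b"]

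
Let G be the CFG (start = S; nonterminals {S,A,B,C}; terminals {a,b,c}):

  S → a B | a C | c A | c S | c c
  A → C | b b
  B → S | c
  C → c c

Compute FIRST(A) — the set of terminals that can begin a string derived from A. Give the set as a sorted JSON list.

FIRST iteration:
pass 1:
  A via A→b b: +{b}
  B via B→c: +{c}
  C via C→c c: +{c}
  S via S→a B: +{a}
  S via S→c A: +{c}
  FIRST[S]={a,c}  FIRST[A]={b}  FIRST[B]={c}  FIRST[C]={c}
pass 2:
  A via A→C: +{c}
  B via B→S: +{a}
  FIRST[S]={a,c}  FIRST[A]={b,c}  FIRST[B]={a,c}  FIRST[C]={c}
pass 3: — fixpoint
  FIRST[S]={a,c}  FIRST[A]={b,c}  FIRST[B]={a,c}  FIRST[C]={c}

FIRST(A) = ["b", "c"]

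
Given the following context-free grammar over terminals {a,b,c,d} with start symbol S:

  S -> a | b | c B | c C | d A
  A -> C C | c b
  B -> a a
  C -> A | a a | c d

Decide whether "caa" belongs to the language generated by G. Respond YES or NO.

Convert to CNF:
  S -> T0 B | T0 C | T3 A | a | b
  A -> C C | T0 T1
  B -> T2 T2
  C -> C C | T0 T1 | T0 T3 | T2 T2
  T0 -> c
  T1 -> b
  T2 -> a
  T3 -> d

CYK table (by increasing span):
  T[0,0] 'c' = {T0}  orig:{}
  T[1,1] 'a' = {S,T2}  orig:{S}
  T[2,2] 'a' = {S,T2}  orig:{S}
  T[0,1] 'ca' = ∅
  T[1,2] 'aa' = {B,C}
  T[0,2] 'caa' = {S}

S ∈ T[0,2] ⇒ YES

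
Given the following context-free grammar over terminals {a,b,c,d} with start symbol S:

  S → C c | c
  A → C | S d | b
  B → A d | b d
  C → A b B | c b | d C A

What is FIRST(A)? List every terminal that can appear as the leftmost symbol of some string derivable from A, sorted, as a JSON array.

Compute FIRST by fixpoint:
[1]
  A via A→b: +{b}
  B via B→A d: +{b}
  C via C→A b B: +{b}
  C via C→c b: +{c}
  C via C→d C A: +{d}
  S via S→C c: +{b,c,d}
  FIRST[S]={b,c,d}  FIRST[A]={b}  FIRST[B]={b}  FIRST[C]={b,c,d}
[2]
  A via A→C: +{c,d}
  B via B→A d: +{c,d}
  FIRST[S]={b,c,d}  FIRST[A]={b,c,d}  FIRST[B]={b,c,d}  FIRST[C]={b,c,d}
[3] done
  FIRST[S]={b,c,d}  FIRST[A]={b,c,d}  FIRST[B]={b,c,d}  FIRST[C]={b,c,d}

FIRST(A) = ["b", "c", "d"]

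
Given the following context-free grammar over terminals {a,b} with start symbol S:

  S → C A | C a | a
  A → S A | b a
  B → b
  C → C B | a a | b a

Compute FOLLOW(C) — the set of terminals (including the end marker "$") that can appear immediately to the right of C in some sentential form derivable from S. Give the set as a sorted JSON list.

FIRST sets, iterate to fixpoint:
iter 1:
  A via A→b a: +{b}
  B via B→b: +{b}
  C via C→a a: +{a}
  C via C→b a: +{b}
  S via S→C A: +{a,b}
  S: {a,b}  A: {b}  B: {b}  C: {a,b}
iter 2:
  A via A→S A: +{a}
  S: {a,b}  A: {a,b}  B: {b}  C: {a,b}
iter 3: done
  S: {a,b}  A: {a,b}  B: {b}  C: {a,b}

FOLLOW sets:
initialize: $ ∈ FOLLOW(S)
round 1:
  A→S A: FOLLOW(S) ⊇ FIRST(A) = {a,b}; new: +{a,b}
  C→C B: FOLLOW(C) ⊇ FIRST(B) = {b}; new: +{b}
  C→C B: FOLLOW(B) ⊇ FOLLOW(C) ⊇ {b}; new: +{b}
  S→C A: FOLLOW(C) ⊇ FIRST(A) = {a,b}; new: +{a}
  S→C A: FOLLOW(A) ⊇ FOLLOW(S) ⊇ {$,a,b}; new: +{$,a,b}
  S: {$,a,b}  A: {$,a,b}  B: {b}  C: {a,b}
round 2:
  C→C B: FOLLOW(B) ⊇ FOLLOW(C) ⊇ {a,b}; new: +{a}
  S: {$,a,b}  A: {$,a,b}  B: {a,b}  C: {a,b}
round 3: — fixpoint
  S: {$,a,b}  A: {$,a,b}  B: {a,b}  C: {a,b}

FOLLOW(C) = ["a", "b"]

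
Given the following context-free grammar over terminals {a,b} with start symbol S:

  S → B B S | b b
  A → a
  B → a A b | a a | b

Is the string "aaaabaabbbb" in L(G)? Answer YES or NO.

CNF form of G:
  S -> B X3 | T1 T1
  A -> a
  B -> T0 T0 | T0 X2 | b
  T0 -> a
  T1 -> b
  X2 -> A T1
  X3 -> B S

CYK table (by increasing span):
  [0..0]={A,T0}  "a"  orig:{A}
  [1..1]={A,T0}  "a"  orig:{A}
  [2..2]={A,T0}  "a"  orig:{A}
  [3..3]={A,T0}  "a"  orig:{A}
  [4..4]={B,T1}  "b"  orig:{B}
  [5..5]={A,T0}  "a"  orig:{A}
  [6..6]={A,T0}  "a"  orig:{A}
  [7..7]={B,T1}  "b"  orig:{B}
  [8..8]={B,T1}  "b"  orig:{B}
  [9..9]={B,T1}  "b"  orig:{B}
  [10..10]={B,T1}  "b"  orig:{B}
  [0..1]={B}  "aa"
  [1..2]={B}  "aa"
  [2..3]={B}  "aa"
  [3..4]={X2}  "ab"  orig:{}
  [4..5]=∅  "ba"
  [5..6]={B}  "aa"
  [6..7]={X2}  "ab"  orig:{}
  [7..8]={S}  "bb"
  [8..9]={S}  "bb"
  [9..10]={S}  "bb"
  [0..2]=∅  "aaa"
  [1..3]=∅  "aaa"
  [2..4]={B}  "aab"
  [3..5]=∅  "aba"
  [4..6]=∅  "baa"
  [5..7]={B}  "aab"
  [6..8]=∅  "abb"
  [7..9]={X3}  "bbb"  orig:{}
  [8..10]={X3}  "bbb"  orig:{}
  [0..3]=∅  "aaaa"
  [1..4]=∅  "aaab"
  [2..5]=∅  "aaba"
  [3..6]=∅  "abaa"
  [4..7]=∅  "baab"
  [5..8]={X3}  "aabb"  orig:{}
  [6..9]=∅  "abbb"
  [7..10]={S}  "bbbb"
  [0..4]=∅  "aaaab"
  [1..5]=∅  "aaaba"
  [2..6]=∅  "aabaa"
  [3..7]=∅  "abaab"
  [4..8]={S}  "baabb"
  [5..9]={S,X3}  "aabbb"  orig:{S}
  [6..10]=∅  "abbbb"
  [0..5]=∅  "aaaaba"
  [1..6]=∅  "aaabaa"
  [2..7]=∅  "aabaab"
  [3..8]=∅  "abaabb"
  [4..9]={S,X3}  "baabbb"  orig:{S}
  [5..10]={S,X3}  "aabbbb"  orig:{S}
  [0..6]=∅  "aaaabaa"
  [1..7]=∅  "aaabaab"
  [2..8]={S,X3}  "aabaabb"  orig:{S}
  [3..9]=∅  "abaabbb"
  [4..10]={S,X3}  "baabbbb"  orig:{S}
  [0..7]=∅  "aaaabaab"
  [1..8]=∅  "aaabaabb"
  [2..9]={S,X3}  "aabaabbb"  orig:{S}
  [3..10]=∅  "abaabbbb"
  [0..8]={S,X3}  "aaaabaabb"  orig:{S}
  [1..9]=∅  "aaabaabbb"
  [2..10]={S,X3}  "aabaabbbb"  orig:{S}
  [0..9]={S,X3}  "aaaabaabbb"  orig:{S}
  [1..10]=∅  "aaabaabbbb"
  [0..10]={S,X3}  "aaaabaabbbb"  orig:{S}

S ∈ T[0,10] ⇒ YES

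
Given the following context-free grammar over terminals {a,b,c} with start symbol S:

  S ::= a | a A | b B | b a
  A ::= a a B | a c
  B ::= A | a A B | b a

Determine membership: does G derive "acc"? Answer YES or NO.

Convert to CNF:
  S -> T0 A | T2 B | T2 T0 | a
  A -> T0 T1 | T0 X3
  B -> T0 T1 | T0 X4 | T0 X5 | T2 T0
  T0 -> a
  T1 -> c
  T2 -> b
  X3 -> T0 B
  X4 -> A B
  X5 -> T0 B

CYK table (by increasing span):
  T[0,0] 'a' = {S,T0}  orig:{S}
  T[1,1] 'c' = {T1}  orig:{}
  T[2,2] 'c' = {T1}  orig:{}
  T[0,1] 'ac' = {A,B}
  T[1,2] 'cc' = ∅
  T[0,2] 'acc' = ∅

S ∉ T[0,2] ⇒ NO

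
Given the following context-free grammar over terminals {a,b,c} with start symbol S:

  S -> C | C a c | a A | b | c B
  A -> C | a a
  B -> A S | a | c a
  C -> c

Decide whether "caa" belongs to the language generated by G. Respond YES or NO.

CNF form of G:
  S -> C X2 | T0 A | T1 B | b | c
  A -> T0 T0 | c
  B -> A S | T1 T0 | a
  C -> c
  T0 -> a
  T1 -> c
  X2 -> T0 T1

CYK table (by increasing span):
  [0..0]={A,C,S,T1}  "c"  orig:{A,C,S}
  [1..1]={B,T0}  "a"  orig:{B}
  [2..2]={B,T0}  "a"  orig:{B}
  [0..1]={B,S}  "ca"
  [1..2]={A}  "aa"
  [0..2]=∅  "caa"

S ∉ T[0,2] ⇒ NO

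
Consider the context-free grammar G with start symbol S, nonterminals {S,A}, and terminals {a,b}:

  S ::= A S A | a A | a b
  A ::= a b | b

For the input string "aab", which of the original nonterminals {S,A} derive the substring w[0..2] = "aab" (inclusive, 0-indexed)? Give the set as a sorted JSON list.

Convert to CNF:
  S -> A X2 | T0 A | T0 T1
  A -> T0 T1 | b
  T0 -> a
  T1 -> b
  X2 -> S A

CYK table (by increasing span), restricted to cells inside w[0..2]:
  cell(0,0) a: {T0}  orig:{}
  cell(1,1) a: {T0}  orig:{}
  cell(2,2) b: {A,T1}  orig:{A}
  cell(0,1) aa: ∅
  cell(1,2) ab: {A,S}
  cell(0,2) aab: {S}

Original NTs in T[0,2] deriving "aab": ["S"]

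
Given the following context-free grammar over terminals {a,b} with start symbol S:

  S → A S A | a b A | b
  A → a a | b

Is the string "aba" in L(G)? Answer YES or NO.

Convert to CNF:
  S -> A X2 | T0 X3 | b
  A -> T0 T0 | b
  T0 -> a
  T1 -> b
  X2 -> S A
  X3 -> T1 A

CYK table (by increasing span):
  [0..0]={T0}  "a"  orig:{}
  [1..1]={A,S,T1}  "b"  orig:{A,S}
  [2..2]={T0}  "a"  orig:{}
  [0..1]=∅  "ab"
  [1..2]=∅  "ba"
  [0..2]=∅  "aba"

S ∉ T[0,2] ⇒ NO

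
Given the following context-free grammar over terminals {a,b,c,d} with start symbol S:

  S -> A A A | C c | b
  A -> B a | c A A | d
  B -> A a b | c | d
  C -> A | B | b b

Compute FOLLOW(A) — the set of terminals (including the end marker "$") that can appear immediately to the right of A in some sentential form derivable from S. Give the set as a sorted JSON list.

FIRST iteration:
pass 1:
  A via A→c A A: +{c}
  A via A→d: +{d}
  B via B→A a b: +{c,d}
  C via C→A: +{c,d}
  C via C→b b: +{b}
  S via S→A A A: +{c,d}
  S via S→C c: +{b}
  FIRST(S)={b,c,d}  FIRST(A)={c,d}  FIRST(B)={c,d}  FIRST(C)={b,c,d}
pass 2: — fixpoint
  FIRST(S)={b,c,d}  FIRST(A)={c,d}  FIRST(B)={c,d}  FIRST(C)={b,c,d}

Compute FOLLOW by fixpoint:
initialize: $ ∈ FOLLOW(S)
pass 1:
  A→B a: FOLLOW(B) ⊇ FIRST(a) = {a}; new: +{a}
  A→c A A: FOLLOW(A) ⊇ FIRST(A) = {c,d}; new: +{c,d}
  B→A a b: FOLLOW(A) ⊇ FIRST(a) = {a}; new: +{a}
  S→A A A: FOLLOW(A) ⊇ FOLLOW(S) ⊇ {$}; new: +{$}
  S→C c: FOLLOW(C) ⊇ FIRST(c) = {c}; new: +{c}
  FOLLOW(S)={$}  FOLLOW(A)={$,a,c,d}  FOLLOW(B)={a}  FOLLOW(C)={c}
pass 2:
  C→B: FOLLOW(B) ⊇ FOLLOW(C) ⊇ {c}; new: +{c}
  FOLLOW(S)={$}  FOLLOW(A)={$,a,c,d}  FOLLOW(B)={a,c}  FOLLOW(C)={c}
pass 3: (stable)
  FOLLOW(S)={$}  FOLLOW(A)={$,a,c,d}  FOLLOW(B)={a,c}  FOLLOW(C)={c}

FOLLOW(A) = ["$", "a", "c", "d"]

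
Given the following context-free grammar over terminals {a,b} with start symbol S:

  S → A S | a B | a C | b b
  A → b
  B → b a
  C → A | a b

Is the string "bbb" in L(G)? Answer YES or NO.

CNF form of G:
  S -> A S | T0 T0 | T1 B | T1 C
  A -> b
  B -> T0 T1
  C -> T1 T0 | b
  T0 -> b
  T1 -> a

CYK fill:
  T[0,0] 'b' = {A,C,T0}  orig:{A,C}
  T[1,1] 'b' = {A,C,T0}  orig:{A,C}
  T[2,2] 'b' = {A,C,T0}  orig:{A,C}
  T[0,1] 'bb' = {S}
  T[1,2] 'bb' = {S}
  T[0,2] 'bbb' = {S}

S ∈ T[0,2] ⇒ YES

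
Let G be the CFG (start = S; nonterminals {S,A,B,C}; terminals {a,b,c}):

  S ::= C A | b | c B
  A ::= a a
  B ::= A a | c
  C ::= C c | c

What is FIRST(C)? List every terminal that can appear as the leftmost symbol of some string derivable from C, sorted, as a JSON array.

FIRST sets, iterate to fixpoint:
[1]
  A via A→a a: +{a}
  B via B→A a: +{a}
  B via B→c: +{c}
  C via C→c: +{c}
  S via S→C A: +{c}
  S via S→b: +{b}
  S: {b,c}  A: {a}  B: {a,c}  C: {c}
[2] (stable)
  S: {b,c}  A: {a}  B: {a,c}  C: {c}

FIRST(C) = ["c"]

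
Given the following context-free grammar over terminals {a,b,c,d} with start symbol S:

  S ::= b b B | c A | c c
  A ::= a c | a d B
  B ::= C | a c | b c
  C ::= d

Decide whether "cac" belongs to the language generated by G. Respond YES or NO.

Convert to CNF:
  S -> T1 A | T1 T1 | T3 X5
  A -> T0 T1 | T0 X4
  B -> T0 T1 | T3 T1 | d
  C -> d
  T0 -> a
  T1 -> c
  T2 -> d
  T3 -> b
  X4 -> T2 B
  X5 -> T3 B

CYK table (by increasing span):
  [0..0]={T1}  "c"  orig:{}
  [1..1]={T0}  "a"  orig:{}
  [2..2]={T1}  "c"  orig:{}
  [0..1]=∅  "ca"
  [1..2]={A,B}  "ac"
  [0..2]={S}  "cac"

S ∈ T[0,2] ⇒ YES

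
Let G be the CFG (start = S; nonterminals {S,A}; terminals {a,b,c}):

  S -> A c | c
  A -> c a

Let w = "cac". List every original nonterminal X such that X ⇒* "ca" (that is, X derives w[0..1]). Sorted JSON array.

Convert to CNF:
  S -> A T0 | c
  A -> T0 T1
  T0 -> c
  T1 -> a

Fill CYK table bottom-up, restricted to cells inside w[0..1]:
  [0..0]={S,T0}  "c"  orig:{S}
  [1..1]={T1}  "a"  orig:{}
  [0..1]={A}  "ca"

Original NTs in T[0,1] deriving "ca": ["A"]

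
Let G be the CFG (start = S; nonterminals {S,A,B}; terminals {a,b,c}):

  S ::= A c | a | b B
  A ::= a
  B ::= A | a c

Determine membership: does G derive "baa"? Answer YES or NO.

Convert to CNF:
  S -> A T1 | T2 B | a
  A -> a
  B -> T0 T1 | a
  T0 -> a
  T1 -> c
  T2 -> b

Fill CYK table bottom-up:
  cell(0,0) b: {T2}  orig:{}
  cell(1,1) a: {A,B,S,T0}  orig:{A,B,S}
  cell(2,2) a: {A,B,S,T0}  orig:{A,B,S}
  cell(0,1) ba: {S}
  cell(1,2) aa: ∅
  cell(0,2) baa: ∅

S ∉ T[0,2] ⇒ NO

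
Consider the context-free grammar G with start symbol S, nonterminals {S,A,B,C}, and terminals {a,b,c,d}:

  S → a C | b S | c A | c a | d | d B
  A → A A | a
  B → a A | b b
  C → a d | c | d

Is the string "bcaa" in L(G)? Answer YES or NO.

Convert to CNF:
  S -> T0 C | T1 S | T2 B | T3 A | T3 T0 | d
  A -> A A | a
  B -> T0 A | T1 T1
  C -> T0 T2 | c | d
  T0 -> a
  T1 -> b
  T2 -> d
  T3 -> c

CYK fill:
  T[0,0] 'b' = {T1}  orig:{}
  T[1,1] 'c' = {C,T3}  orig:{C}
  T[2,2] 'a' = {A,T0}  orig:{A}
  T[3,3] 'a' = {A,T0}  orig:{A}
  T[0,1] 'bc' = ∅
  T[1,2] 'ca' = {S}
  T[2,3] 'aa' = {A,B}
  T[0,2] 'bca' = {S}
  T[1,3] 'caa' = {S}
  T[0,3] 'bcaa' = {S}

S ∈ T[0,3] ⇒ YES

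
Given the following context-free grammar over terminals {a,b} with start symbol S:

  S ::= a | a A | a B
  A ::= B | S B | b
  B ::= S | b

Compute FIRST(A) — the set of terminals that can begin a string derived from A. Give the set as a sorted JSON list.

FIRST sets, iterate to fixpoint:
[1]
  A via A→b: +{b}
  B via B→b: +{b}
  S via S→a: +{a}
  FIRST[S]={a}  FIRST[A]={b}  FIRST[B]={b}
[2]
  A via A→S B: +{a}
  B via B→S: +{a}
  FIRST[S]={a}  FIRST[A]={a,b}  FIRST[B]={a,b}
[3] — fixpoint
  FIRST[S]={a}  FIRST[A]={a,b}  FIRST[B]={a,b}

FIRST(A) = ["a", "b"]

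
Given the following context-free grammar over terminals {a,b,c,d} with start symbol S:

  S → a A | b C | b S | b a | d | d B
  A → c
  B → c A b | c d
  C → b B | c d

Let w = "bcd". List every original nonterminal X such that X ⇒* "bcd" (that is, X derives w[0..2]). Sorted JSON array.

CNF form of G:
  S -> T1 C | T1 S | T1 T3 | T2 B | T3 A | d
  A -> c
  B -> T0 T2 | T0 X4
  C -> T0 T2 | T1 B
  T0 -> c
  T1 -> b
  T2 -> d
  T3 -> a
  X4 -> A T1

CYK fill — only the sub-triangle for w[0..2]:
  T[0,0] 'b' = {T1}  orig:{}
  T[1,1] 'c' = {A,T0}  orig:{A}
  T[2,2] 'd' = {S,T2}  orig:{S}
  T[0,1] 'bc' = ∅
  T[1,2] 'cd' = {B,C}
  T[0,2] 'bcd' = {C,S}

Original NTs in T[0,2] deriving "bcd": ["C", "S"]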